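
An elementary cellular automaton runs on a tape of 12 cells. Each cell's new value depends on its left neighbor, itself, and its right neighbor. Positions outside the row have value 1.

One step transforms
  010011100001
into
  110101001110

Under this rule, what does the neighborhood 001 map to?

1

At position 3 the neighborhood is 001; the next row has 1 there.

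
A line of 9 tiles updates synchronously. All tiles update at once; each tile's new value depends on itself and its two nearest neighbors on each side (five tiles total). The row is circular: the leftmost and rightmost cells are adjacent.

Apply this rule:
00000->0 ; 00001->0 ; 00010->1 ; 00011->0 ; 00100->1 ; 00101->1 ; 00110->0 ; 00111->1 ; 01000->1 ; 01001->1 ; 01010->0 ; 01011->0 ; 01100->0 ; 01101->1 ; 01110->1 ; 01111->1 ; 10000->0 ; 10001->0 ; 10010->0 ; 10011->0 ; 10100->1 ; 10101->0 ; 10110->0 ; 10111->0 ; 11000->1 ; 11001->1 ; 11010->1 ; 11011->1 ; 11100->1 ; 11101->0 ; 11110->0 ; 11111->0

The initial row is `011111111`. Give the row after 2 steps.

101100001

step 1: 101000000
step 2: 101100001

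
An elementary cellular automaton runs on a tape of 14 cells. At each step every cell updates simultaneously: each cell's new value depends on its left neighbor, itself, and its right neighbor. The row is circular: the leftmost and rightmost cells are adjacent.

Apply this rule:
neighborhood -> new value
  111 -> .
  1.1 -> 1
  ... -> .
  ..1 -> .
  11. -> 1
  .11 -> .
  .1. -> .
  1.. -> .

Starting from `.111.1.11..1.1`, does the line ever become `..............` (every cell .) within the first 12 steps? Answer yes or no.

1..11.1.1...1.
....11.1.....1
.....11.......
......1.......
..............
all cells are . at step 5

yes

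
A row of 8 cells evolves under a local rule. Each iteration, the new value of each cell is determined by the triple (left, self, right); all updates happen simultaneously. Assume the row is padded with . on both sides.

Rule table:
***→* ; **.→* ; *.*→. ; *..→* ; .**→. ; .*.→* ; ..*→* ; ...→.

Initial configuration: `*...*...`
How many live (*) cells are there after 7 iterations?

**.***..
.*..***.
****.***
.***..**
*.****.*
*..***.*
***.**.*
count of *: 6

6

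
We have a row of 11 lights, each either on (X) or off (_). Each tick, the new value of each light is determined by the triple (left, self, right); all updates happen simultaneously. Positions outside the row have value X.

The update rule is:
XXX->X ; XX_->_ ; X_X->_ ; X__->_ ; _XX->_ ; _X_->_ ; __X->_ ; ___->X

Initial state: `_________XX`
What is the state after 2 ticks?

tick 1: _XXXXXXX__X
tick 2: __XXXXX____

__XXXXX____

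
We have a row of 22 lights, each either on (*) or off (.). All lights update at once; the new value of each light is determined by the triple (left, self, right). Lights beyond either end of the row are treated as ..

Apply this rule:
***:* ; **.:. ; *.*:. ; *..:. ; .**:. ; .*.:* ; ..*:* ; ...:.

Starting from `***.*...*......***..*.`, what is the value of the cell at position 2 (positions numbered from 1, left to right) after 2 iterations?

*

.*..*..**.....*.*..**.
**.**.*......**.*.*...
position 2 holds *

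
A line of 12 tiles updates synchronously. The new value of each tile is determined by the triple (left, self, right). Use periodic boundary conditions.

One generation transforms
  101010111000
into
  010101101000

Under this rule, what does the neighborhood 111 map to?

At position 7 the neighborhood is 111; the next row has 0 there.

0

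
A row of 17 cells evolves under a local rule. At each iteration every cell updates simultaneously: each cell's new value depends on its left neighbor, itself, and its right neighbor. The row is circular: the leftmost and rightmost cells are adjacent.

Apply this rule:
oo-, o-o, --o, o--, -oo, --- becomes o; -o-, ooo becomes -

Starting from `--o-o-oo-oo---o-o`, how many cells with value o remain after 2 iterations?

8

iteration 1: oo-o-ooooooooo-o-
iteration 2: ooo-oo-------oo-o
count of o: 8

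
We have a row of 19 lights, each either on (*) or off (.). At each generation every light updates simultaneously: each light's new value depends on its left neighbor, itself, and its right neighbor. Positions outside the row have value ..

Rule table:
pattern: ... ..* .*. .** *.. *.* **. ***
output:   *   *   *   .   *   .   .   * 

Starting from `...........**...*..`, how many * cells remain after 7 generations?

11

***********..******
.*********.**.****.
*.*******......**.*
*..*****.******...*
***.***...****.****
.*...*.***.**...**.
******..*....***..*
count of *: 11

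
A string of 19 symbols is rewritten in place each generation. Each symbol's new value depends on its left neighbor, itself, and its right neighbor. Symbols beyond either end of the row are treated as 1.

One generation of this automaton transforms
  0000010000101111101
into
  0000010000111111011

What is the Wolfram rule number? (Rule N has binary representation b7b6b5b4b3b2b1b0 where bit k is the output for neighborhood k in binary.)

position 13: 111 → 1  (bit 7 = 1)
position 16: 110 → 0  (bit 6 = 0)
position 11: 101 → 1  (bit 5 = 1)
position 0: 100 → 0  (bit 4 = 0)
position 12: 011 → 1  (bit 3 = 1)
position 5: 010 → 1  (bit 2 = 1)
position 4: 001 → 0  (bit 1 = 0)
position 1: 000 → 0  (bit 0 = 0)
bits b7..b0 = 10101100 = 172

172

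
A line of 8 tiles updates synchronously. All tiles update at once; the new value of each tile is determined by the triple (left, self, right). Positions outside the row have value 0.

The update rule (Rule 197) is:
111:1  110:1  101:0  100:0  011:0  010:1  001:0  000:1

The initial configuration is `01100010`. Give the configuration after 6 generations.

00101010
10101010
10101010  (fixed point — unchanged through generation 6)

10101010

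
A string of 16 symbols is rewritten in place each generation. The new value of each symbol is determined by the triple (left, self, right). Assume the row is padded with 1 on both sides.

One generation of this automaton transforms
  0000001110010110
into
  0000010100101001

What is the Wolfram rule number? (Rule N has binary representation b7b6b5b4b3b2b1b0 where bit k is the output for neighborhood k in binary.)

position 7: 111 → 1  (bit 7 = 1)
position 8: 110 → 0  (bit 6 = 0)
position 12: 101 → 1  (bit 5 = 1)
position 0: 100 → 0  (bit 4 = 0)
position 6: 011 → 0  (bit 3 = 0)
position 11: 010 → 0  (bit 2 = 0)
position 5: 001 → 1  (bit 1 = 1)
position 1: 000 → 0  (bit 0 = 0)
bits b7..b0 = 10100010 = 162

162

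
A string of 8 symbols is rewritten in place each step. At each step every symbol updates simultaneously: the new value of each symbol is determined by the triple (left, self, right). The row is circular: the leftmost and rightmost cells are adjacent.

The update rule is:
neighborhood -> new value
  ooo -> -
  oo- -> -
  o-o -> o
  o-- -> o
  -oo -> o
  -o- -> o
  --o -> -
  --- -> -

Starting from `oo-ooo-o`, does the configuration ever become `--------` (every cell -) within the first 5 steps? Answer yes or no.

step 1: --oo--oo
step 2: o-o-o-o-
step 3: oooooooo
step 4: --------
all cells are - at step 4

yes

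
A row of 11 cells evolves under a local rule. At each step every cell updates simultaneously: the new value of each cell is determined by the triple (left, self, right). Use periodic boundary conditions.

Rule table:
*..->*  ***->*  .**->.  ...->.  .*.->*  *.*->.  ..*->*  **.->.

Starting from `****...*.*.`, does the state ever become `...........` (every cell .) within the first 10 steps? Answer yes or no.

no

.**.*.**.*.
*...*....**
.*.***..*.*
.*..*.***.*
.****..*..*
..**.******
**....****.
..*..*.**..
.*****...*.
*.***.*.***
step 10 is *.***.*.***, still not uniform .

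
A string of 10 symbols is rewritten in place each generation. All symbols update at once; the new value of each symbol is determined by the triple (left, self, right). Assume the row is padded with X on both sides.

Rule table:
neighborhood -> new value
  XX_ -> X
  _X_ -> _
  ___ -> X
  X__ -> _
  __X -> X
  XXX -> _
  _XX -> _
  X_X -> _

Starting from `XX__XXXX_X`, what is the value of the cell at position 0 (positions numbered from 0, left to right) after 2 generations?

_

generation 1: _X_X___X__
generation 2: _____XX__X
position 0 holds _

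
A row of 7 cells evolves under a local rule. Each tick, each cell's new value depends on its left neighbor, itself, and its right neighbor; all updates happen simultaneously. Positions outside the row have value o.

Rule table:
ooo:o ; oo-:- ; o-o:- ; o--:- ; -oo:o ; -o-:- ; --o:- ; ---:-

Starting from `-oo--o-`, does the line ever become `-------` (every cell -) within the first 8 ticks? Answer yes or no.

yes

-o-----
-------
all cells are - at tick 2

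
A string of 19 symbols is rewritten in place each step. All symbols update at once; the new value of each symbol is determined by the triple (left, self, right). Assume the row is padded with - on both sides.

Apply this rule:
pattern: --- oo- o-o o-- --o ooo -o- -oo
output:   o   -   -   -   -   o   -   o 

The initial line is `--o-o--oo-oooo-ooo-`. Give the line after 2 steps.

step 1: o------o--ooo--oo--
step 2: --oooo----oo---o--o

--oooo----oo---o--o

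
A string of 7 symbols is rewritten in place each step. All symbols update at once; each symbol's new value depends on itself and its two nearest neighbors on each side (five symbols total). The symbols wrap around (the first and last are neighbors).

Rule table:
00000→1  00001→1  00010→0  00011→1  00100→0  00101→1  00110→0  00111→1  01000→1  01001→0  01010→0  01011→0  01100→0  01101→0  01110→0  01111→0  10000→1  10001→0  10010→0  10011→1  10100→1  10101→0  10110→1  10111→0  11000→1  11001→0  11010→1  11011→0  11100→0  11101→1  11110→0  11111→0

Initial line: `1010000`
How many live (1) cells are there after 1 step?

1011110
count of 1: 5

5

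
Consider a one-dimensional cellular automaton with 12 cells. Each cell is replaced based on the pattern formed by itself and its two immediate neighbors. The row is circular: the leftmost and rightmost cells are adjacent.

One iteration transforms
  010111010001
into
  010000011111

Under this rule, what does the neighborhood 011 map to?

0

At position 3 the neighborhood is 011; the next row has 0 there.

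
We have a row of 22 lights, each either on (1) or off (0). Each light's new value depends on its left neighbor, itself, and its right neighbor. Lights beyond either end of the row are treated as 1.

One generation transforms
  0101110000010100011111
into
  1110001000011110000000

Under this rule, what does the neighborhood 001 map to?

0

At position 10 the neighborhood is 001; the next row has 0 there.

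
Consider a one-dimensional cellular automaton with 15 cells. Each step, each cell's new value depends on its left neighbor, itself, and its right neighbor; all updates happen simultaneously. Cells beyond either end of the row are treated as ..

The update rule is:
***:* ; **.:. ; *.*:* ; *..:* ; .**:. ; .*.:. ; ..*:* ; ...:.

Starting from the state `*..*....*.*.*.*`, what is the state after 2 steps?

step 1: .**.*..*.*.*.*.
step 2: *..*.**.*.*.*.*

*..*.**.*.*.*.*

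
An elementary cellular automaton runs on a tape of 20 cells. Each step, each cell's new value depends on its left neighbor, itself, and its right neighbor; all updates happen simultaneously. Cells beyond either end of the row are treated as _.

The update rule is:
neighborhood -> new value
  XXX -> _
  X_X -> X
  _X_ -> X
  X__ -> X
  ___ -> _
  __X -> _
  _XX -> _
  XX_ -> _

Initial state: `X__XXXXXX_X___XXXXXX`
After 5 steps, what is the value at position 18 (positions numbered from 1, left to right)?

_

step 1: XX_______XXX________
step 2: __X_________X_______
step 3: __XX________XX______
step 4: ____X_________X_____
step 5: ____XX________XX____
position 18 holds _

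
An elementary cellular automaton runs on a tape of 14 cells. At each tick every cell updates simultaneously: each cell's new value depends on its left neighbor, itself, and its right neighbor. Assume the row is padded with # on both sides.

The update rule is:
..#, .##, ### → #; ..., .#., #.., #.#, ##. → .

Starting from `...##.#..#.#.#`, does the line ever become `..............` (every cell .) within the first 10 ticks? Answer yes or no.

no

..##....#....#
.##....#....##
.#....#....###
.....#....####
....#....#####
...#....######
..#....#######
.#....########
.....#########
....##########
tick 10 is ....##########, still not uniform .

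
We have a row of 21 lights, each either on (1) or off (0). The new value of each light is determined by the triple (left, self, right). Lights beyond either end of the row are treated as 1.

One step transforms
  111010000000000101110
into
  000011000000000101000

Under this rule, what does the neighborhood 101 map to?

0

At position 3 the neighborhood is 101; the next row has 0 there.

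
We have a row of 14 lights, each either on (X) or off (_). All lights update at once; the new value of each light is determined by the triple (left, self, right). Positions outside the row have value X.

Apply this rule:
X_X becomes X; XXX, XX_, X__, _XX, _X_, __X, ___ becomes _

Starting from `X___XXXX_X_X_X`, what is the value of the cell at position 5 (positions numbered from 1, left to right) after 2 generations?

________X_X_X_
_________X_X_X
position 5 holds _

_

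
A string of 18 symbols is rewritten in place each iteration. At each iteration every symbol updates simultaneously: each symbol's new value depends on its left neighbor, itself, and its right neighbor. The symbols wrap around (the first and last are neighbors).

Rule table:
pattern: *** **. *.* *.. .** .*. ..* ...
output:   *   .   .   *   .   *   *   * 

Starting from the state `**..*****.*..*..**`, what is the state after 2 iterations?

......*.**.****...

*.**.***..******.*
......*.**.****...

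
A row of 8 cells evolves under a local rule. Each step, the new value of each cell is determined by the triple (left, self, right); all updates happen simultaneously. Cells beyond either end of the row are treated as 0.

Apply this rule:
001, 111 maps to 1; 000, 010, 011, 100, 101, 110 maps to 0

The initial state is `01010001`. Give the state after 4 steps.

00010000

10000010
00000100
00001000
00010000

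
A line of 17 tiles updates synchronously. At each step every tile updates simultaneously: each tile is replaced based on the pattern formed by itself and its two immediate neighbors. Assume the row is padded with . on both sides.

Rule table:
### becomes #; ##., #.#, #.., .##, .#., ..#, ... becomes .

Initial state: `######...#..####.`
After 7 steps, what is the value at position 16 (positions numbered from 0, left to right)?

.####........##..
..##.............
.................
.................  (fixed point — unchanged through step 7)
position 16 holds .

.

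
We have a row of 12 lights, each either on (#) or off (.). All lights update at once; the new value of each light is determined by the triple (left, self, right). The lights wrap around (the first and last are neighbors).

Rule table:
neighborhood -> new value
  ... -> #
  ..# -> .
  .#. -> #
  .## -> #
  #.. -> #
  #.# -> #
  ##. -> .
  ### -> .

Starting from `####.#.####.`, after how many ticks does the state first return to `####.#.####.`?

12

#...####...#
.##.#...##.#
##.####.#.##
..##...####.
#.#.##.#...#
.####.####.#
##...##...##
..##.#.##.#.
#.#.####.###
.####...##..
.#...##.#.##
####.#.####.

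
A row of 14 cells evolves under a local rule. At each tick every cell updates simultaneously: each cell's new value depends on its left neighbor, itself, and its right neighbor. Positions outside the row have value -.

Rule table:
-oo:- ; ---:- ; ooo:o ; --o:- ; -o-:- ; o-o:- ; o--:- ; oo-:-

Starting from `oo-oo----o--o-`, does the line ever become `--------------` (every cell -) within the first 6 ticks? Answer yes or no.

yes

--------------
all cells are - at tick 1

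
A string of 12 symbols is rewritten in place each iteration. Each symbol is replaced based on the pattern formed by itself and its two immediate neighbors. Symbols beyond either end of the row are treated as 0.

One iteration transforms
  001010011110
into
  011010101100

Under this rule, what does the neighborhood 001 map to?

1

At position 1 the neighborhood is 001; the next row has 1 there.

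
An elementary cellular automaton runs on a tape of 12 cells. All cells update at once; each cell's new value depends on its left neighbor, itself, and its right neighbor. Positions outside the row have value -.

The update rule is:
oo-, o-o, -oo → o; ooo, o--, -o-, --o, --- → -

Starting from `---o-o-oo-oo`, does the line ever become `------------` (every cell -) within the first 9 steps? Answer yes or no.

no

----o-oooooo
-----oo----o
-----oo-----
-----oo-----  (fixed point — unchanged through step 9)
step 9 is -----oo-----, still not uniform -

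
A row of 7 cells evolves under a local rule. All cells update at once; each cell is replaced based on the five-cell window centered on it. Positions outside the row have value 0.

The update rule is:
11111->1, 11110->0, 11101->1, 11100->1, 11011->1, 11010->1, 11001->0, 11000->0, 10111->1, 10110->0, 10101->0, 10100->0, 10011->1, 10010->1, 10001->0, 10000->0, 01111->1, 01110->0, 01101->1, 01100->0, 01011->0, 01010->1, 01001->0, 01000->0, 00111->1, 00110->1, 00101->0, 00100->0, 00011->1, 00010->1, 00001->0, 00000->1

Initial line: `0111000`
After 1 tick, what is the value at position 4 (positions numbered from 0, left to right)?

0

1101001
position 4 holds 0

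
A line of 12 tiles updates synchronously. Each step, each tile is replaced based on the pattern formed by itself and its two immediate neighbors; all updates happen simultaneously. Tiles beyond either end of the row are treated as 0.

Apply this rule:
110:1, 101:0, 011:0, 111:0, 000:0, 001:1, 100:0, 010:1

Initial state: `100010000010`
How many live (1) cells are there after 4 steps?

step 1: 100110000110
step 2: 101010001010
step 3: 101010011010
step 4: 101010101010
count of 1: 6

6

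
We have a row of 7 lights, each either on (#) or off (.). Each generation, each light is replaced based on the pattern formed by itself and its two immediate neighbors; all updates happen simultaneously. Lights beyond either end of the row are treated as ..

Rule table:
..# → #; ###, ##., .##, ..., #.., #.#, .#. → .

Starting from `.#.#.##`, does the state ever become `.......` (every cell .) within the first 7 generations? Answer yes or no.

yes

#......
.......
all cells are . at generation 2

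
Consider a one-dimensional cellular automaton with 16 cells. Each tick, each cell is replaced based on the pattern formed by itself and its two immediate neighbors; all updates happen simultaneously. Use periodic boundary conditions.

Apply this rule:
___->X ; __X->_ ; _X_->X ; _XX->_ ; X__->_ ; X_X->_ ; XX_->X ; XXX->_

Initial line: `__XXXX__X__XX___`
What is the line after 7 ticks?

X__X_X__X_X_X_X_

tick 1: X____X__X___X_XX
tick 2: X_XX_X__X_X_X___
tick 3: X__X_X__X_X_X_X_
tick 4: X__X_X__X_X_X_X_  (fixed point — unchanged through tick 7)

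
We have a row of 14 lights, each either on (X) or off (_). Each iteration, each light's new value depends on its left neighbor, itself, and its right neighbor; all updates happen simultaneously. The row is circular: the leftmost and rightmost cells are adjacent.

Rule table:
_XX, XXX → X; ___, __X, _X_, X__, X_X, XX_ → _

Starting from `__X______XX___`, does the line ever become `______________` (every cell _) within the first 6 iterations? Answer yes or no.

yes

iteration 1: _________X____
iteration 2: ______________
all cells are _ at iteration 2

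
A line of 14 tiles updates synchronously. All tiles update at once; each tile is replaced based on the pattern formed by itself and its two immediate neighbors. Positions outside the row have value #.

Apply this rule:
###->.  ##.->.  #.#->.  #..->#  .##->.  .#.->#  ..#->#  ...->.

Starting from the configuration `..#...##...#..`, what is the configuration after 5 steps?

.#....##....#.

####.#..#.####
.....####.....
#...#....#...#
.#.###..###.#.
.#....##....#.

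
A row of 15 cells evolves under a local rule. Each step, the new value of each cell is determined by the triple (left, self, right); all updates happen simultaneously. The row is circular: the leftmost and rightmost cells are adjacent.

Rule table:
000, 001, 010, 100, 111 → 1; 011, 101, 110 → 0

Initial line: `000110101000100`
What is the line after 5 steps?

001011111110110

step 1: 111000101111111
step 2: 110111100111111
step 3: 100011011011111
step 4: 011100000001111
step 5: 001011111110110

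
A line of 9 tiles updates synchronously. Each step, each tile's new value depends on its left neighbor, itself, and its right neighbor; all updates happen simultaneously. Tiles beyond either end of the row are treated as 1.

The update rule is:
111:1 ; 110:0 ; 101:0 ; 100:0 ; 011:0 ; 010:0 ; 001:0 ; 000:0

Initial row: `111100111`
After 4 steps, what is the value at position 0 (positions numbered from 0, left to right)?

111000011
110000001
100000000
000000000
position 0 holds 0

0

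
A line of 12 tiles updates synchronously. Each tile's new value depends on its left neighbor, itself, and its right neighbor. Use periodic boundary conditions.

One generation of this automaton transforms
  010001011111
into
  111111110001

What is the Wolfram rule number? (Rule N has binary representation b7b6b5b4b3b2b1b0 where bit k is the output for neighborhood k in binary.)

position 8: 111 → 0  (bit 7 = 0)
position 11: 110 → 1  (bit 6 = 1)
position 0: 101 → 1  (bit 5 = 1)
position 2: 100 → 1  (bit 4 = 1)
position 7: 011 → 1  (bit 3 = 1)
position 1: 010 → 1  (bit 2 = 1)
position 4: 001 → 1  (bit 1 = 1)
position 3: 000 → 1  (bit 0 = 1)
bits b7..b0 = 01111111 = 127

127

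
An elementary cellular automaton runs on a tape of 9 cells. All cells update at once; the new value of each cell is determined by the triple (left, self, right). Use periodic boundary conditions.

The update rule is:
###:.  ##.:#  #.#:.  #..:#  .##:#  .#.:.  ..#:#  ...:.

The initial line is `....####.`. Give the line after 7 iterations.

iteration 1: ...##..##
iteration 2: #.#######
iteration 3: #.#......
iteration 4: ...#....#
iteration 5: #.#.#..#.
iteration 6: .....##..
iteration 7: ....####.

....####.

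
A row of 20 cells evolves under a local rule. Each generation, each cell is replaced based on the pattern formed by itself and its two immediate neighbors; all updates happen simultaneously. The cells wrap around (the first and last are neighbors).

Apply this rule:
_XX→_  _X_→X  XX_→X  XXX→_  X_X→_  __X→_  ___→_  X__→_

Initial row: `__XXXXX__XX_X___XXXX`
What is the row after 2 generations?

______X___X_X______X

generation 1: ______X___X_X______X
generation 2: ______X___X_X______X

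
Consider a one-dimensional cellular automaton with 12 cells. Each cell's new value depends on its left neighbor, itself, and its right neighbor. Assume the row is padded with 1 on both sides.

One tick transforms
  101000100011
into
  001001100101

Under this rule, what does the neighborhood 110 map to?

At position 0 the neighborhood is 110; the next row has 0 there.

0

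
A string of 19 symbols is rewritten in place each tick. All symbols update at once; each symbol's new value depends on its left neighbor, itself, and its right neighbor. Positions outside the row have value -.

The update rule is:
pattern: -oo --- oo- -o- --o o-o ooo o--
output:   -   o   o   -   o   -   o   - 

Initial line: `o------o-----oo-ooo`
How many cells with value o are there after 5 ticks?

--ooooo--oooo-o--oo
oo-oooo-o-ooo---o-o
-o--ooo----oo-oo---
o--o-oo-ooo-o--o-oo
--o---o--oo---o---o
count of o: 6

6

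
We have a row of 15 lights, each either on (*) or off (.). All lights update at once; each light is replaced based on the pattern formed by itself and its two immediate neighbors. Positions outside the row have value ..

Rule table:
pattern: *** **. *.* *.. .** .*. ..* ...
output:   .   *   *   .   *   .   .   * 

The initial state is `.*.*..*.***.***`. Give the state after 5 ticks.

...**..........

tick 1: ..*....**.***.*
tick 2: *...**.****.**.
tick 3: ..*.****..****.
tick 4: *..**..*..*..*.
tick 5: ...**..........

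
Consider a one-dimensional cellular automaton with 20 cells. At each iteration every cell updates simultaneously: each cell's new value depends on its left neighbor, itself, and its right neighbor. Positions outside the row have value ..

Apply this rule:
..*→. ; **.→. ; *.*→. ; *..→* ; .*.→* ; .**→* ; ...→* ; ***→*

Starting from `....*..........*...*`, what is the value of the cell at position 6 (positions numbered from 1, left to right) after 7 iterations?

*

***.**********.***.*
**..*********..**..*
*.*.********.*.*.*.*
*.*.*******..*.*.*.*
*.*.******.*.*.*.*.*
*.*.*****..*.*.*.*.*
*.*.****.*.*.*.*.*.*
position 6 holds *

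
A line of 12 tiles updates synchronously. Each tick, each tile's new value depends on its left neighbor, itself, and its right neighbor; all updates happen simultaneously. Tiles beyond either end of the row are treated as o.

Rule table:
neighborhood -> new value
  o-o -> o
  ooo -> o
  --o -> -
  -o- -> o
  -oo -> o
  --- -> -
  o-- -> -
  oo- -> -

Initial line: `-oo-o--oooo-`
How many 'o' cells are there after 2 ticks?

oo-oo--ooo-o
o-oo---oo-oo
count of o: 7

7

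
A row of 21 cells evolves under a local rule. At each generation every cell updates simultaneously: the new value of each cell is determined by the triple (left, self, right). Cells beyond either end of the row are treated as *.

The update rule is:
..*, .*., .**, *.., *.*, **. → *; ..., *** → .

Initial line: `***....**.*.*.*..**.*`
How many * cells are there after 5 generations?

..**..***************
*******..............
......**............*
*....****..........**
**..**..**........**.
count of *: 8

8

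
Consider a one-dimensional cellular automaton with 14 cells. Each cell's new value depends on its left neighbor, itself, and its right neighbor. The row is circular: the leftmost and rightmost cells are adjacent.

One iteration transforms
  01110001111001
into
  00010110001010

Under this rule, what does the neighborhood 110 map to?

1

At position 3 the neighborhood is 110; the next row has 1 there.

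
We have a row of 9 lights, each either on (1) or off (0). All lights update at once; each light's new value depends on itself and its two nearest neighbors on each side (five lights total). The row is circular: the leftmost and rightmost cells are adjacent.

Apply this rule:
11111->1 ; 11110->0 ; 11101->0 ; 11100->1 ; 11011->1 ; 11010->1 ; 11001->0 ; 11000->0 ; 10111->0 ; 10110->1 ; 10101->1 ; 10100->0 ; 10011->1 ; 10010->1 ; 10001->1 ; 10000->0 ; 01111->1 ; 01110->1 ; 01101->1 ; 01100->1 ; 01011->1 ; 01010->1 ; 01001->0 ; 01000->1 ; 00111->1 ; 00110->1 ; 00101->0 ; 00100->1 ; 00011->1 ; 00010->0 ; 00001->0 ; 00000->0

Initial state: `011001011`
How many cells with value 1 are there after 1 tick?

111010111
count of 1: 7

7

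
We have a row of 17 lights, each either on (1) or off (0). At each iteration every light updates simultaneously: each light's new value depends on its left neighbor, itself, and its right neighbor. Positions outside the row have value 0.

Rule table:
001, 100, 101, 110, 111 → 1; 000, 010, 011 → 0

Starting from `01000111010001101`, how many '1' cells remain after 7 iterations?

iteration 1: 10101011101010110
iteration 2: 01010101110101011
iteration 3: 10101010111010101
iteration 4: 01010101011101010
iteration 5: 10101010101110101
iteration 6: 01010101010111010
iteration 7: 10101010101011101
count of 1: 10

10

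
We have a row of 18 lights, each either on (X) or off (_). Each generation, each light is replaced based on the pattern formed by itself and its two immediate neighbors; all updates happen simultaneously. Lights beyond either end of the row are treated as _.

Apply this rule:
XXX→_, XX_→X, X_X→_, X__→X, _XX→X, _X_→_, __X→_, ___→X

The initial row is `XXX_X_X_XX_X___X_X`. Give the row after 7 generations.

generation 1: X_X_____XX__XX____
generation 2: ___XXXX_XXX_XXXXXX
generation 3: XX_X__X_X_X_X____X
generation 4: XX__X________XXX__
generation 5: XXX__XXXXXXX_X_XXX
generation 6: X_XX_X_____X___X_X
generation 7: __XX__XXXX__XX____

__XX__XXXX__XX____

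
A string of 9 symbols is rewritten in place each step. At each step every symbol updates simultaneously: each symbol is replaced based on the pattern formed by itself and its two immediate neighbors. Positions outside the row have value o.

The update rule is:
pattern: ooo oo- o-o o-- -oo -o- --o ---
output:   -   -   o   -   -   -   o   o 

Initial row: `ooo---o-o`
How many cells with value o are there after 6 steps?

step 1: ----oo-o-
step 2: -ooo--o-o
step 3: o----o-o-
step 4: --ooo-o-o
step 5: -o---o-o-
step 6: o--oo-o-o
count of o: 5

5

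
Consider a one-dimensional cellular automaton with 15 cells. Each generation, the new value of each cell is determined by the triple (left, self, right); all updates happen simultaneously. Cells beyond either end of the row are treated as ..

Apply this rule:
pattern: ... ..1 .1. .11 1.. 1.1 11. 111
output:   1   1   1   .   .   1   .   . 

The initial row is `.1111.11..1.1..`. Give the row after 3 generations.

generation 1: 1....1...1111.1
generation 2: 1.1111.11....11
generation 3: 11....1...111..

11....1...111..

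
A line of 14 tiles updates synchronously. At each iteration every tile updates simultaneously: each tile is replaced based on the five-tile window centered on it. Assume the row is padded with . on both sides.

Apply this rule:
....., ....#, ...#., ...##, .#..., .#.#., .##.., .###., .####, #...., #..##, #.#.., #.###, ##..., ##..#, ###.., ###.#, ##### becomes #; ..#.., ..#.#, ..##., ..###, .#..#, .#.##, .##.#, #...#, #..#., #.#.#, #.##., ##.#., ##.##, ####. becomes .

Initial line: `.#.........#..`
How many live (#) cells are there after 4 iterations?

8

#.#########.##
..#######.#..#
##.####.#.#...
...##.#..#####
count of #: 8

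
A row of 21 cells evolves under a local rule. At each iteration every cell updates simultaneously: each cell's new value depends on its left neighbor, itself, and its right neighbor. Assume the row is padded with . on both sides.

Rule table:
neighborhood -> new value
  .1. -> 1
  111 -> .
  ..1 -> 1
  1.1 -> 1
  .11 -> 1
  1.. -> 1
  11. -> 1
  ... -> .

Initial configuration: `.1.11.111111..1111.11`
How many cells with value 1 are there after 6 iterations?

12

iteration 1: 1111111....1111..1111
iteration 2: 1.....11..11..1111..1
iteration 3: 11...1111111111..1111
iteration 4: 111.11........1111..1
iteration 5: 1.11111......11..1111
iteration 6: 111...11....111111..1
count of 1: 12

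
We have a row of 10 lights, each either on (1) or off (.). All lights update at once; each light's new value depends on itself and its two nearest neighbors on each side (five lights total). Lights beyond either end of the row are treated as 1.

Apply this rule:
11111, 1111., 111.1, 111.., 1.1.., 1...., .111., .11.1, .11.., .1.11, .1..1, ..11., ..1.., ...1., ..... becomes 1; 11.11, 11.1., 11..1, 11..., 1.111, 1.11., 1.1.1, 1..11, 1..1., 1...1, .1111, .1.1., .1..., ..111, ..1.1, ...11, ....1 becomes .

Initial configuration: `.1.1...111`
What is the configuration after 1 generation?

...1.....1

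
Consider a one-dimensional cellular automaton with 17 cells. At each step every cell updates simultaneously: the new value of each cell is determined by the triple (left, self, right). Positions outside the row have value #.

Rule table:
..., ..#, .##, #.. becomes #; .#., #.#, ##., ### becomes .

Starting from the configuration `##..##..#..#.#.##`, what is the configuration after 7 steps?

..###.##.##....#.
###...#..#.####..
...###.##..#...##
####...#.##.####.
....###..#..#....
#####..##.##.####
.....###..#..#...

.....###..#..#...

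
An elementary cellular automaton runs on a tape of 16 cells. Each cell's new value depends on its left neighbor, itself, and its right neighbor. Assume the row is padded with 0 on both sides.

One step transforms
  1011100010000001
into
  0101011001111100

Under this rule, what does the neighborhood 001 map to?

At position 7 the neighborhood is 001; the next row has 0 there.

0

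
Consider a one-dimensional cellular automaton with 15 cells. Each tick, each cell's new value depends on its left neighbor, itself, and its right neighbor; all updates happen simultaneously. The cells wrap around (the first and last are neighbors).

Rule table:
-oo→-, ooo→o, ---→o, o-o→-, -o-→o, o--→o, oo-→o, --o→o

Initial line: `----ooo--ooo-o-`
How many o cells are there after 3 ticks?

tick 1: oooo-oooo-oo-oo
tick 2: oooo--ooo--o--o
tick 3: oooooo-ooooooo-
count of o: 13

13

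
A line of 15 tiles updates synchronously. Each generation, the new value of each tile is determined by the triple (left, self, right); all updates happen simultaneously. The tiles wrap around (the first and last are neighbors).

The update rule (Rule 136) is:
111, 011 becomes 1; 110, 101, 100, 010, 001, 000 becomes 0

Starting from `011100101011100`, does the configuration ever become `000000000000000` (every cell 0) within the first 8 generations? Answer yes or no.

yes

011000000011000
010000000010000
000000000000000
all cells are 0 at generation 3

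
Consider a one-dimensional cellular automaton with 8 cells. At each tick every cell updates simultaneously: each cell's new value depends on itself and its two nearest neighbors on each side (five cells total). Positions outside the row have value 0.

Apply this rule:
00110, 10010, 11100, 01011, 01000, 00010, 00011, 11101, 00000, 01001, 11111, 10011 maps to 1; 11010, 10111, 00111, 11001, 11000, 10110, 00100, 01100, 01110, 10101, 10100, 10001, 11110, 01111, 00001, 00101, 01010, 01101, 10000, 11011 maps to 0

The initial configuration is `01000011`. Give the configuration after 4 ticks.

10100110
00011100
10100100
00011010

00011010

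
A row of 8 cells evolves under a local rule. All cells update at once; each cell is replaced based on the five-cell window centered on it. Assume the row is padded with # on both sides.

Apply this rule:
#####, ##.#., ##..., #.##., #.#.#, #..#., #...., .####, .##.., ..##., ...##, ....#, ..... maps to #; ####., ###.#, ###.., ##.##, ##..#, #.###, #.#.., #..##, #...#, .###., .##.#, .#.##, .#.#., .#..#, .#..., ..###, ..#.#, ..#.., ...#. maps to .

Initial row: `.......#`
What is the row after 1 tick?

#######.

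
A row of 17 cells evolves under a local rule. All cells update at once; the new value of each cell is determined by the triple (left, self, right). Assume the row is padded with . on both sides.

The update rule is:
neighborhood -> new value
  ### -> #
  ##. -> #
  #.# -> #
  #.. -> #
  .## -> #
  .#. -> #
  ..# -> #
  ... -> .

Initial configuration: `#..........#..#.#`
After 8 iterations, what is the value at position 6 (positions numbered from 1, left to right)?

iteration 1: ##........#######
iteration 2: ###......########
iteration 3: ####....#########
iteration 4: #####..##########
iteration 5: #################
iteration 6: #################  (fixed point — unchanged through iteration 8)
position 6 holds #

#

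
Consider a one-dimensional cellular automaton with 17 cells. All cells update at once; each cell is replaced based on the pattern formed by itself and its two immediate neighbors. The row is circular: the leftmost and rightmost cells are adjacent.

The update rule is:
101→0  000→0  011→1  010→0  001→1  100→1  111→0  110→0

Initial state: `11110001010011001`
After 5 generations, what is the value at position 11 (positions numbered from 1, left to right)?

0

00001010001110111
10010001011000100
01101010010101011
01000001100000010
10100011010000101
position 11 holds 0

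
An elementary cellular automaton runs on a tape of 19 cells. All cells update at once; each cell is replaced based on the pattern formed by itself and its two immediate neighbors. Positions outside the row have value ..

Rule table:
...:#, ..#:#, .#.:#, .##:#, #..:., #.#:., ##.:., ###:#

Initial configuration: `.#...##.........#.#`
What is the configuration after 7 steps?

step 1: ##.###..#########.#
step 2: #..##..#########..#
step 3: #.##..#########..##
step 4: #.#..#########..##.
step 5: #.#.#########..##..
step 6: #.#.########..##..#
step 7: #.#.#######..##..##

#.#.#######..##..##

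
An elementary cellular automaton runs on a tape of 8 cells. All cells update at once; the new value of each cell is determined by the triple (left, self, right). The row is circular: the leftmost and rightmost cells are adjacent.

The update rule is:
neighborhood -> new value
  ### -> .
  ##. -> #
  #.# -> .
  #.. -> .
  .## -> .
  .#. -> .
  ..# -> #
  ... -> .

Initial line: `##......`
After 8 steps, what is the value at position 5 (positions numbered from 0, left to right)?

.

.#.....#
......#.
.....#..
....#...
...#....
..#.....
.#......
#.......
position 5 holds .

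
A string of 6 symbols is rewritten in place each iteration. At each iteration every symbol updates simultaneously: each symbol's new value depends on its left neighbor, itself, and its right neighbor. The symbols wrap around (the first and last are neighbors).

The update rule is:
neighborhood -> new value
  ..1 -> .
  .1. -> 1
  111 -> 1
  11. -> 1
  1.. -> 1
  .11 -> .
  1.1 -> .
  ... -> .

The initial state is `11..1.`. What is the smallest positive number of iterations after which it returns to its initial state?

.11.1.
..1.11
1.1..1
1.11..
1..11.
11..1.

6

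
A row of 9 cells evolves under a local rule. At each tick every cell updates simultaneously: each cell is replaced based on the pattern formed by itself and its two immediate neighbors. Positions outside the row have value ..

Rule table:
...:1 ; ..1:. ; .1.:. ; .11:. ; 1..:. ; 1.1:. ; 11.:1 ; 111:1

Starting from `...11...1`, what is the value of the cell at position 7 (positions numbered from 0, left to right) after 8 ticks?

tick 1: 11..1.1..
tick 2: .1......1
tick 3: ...1111..
tick 4: 11..111.1
tick 5: .1...11..
tick 6: ...1..1.1
tick 7: 11.......
tick 8: .1.111111
position 7 holds 1

1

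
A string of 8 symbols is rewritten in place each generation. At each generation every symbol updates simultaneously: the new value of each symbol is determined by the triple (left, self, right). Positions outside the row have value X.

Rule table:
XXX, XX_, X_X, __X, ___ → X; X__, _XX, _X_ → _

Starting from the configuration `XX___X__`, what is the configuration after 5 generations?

XXXXXX_X

XX_XX__X
XXX_X_X_
XXXX_X_X
XXXXX_X_
XXXXXX_X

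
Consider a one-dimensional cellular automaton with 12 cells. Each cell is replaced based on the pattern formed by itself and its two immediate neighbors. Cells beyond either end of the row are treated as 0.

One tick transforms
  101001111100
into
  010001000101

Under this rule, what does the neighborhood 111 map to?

0

At position 6 the neighborhood is 111; the next row has 0 there.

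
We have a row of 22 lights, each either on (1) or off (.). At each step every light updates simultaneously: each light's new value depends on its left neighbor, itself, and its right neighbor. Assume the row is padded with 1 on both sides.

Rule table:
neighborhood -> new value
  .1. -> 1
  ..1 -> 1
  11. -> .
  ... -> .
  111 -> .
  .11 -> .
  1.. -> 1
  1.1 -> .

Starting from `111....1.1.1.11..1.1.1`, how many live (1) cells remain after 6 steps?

...1..11.1.1...111.1..
1.1111...1.11.1....111
......1.11....11..1...
1....11...1..1..1111.1
.1..1..1.1111111......
.1111111........1....1
count of 1: 9

9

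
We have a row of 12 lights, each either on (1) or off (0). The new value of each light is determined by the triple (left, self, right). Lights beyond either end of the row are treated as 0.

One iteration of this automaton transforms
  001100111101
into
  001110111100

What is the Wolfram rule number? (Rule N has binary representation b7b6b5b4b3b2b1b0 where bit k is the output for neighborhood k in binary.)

position 7: 111 → 1  (bit 7 = 1)
position 3: 110 → 1  (bit 6 = 1)
position 10: 101 → 0  (bit 5 = 0)
position 4: 100 → 1  (bit 4 = 1)
position 2: 011 → 1  (bit 3 = 1)
position 11: 010 → 0  (bit 2 = 0)
position 1: 001 → 0  (bit 1 = 0)
position 0: 000 → 0  (bit 0 = 0)
bits b7..b0 = 11011000 = 216

216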